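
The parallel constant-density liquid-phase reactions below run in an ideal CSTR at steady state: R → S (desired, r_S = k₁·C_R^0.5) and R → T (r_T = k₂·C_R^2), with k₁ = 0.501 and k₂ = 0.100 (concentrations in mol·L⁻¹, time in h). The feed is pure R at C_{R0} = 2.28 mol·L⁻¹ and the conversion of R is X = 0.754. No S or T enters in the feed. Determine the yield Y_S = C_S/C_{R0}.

0.696

Exit C_R = C_{R0}(1−X) = 2.28×0.246 = 0.5609 mol·L⁻¹.
Rates in a CSTR are evaluated at the outlet concentration: r_S = 0.501×0.5609^0.5 = 0.3752, r_T = 0.100×0.5609^2 = 0.03146.
Fraction of consumed R going to S: r_S/(r_S+r_T) = 0.9226.
C_S = 0.9226·C_{R0}·X = 0.9226×2.28×0.754 = 1.59 mol·L⁻¹; Y_S = C_S/C_{R0} = 0.696.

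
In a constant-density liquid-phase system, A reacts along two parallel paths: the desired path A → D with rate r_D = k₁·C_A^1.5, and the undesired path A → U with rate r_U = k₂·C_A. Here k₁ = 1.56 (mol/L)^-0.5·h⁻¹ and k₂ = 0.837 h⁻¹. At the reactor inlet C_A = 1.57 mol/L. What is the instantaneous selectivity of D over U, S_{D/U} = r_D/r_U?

2.34

S_{D/U} = r_D/r_U = (k₁·C_A^1.5)/(k₂·C_A) = (k₁/k₂)·C_A^0.5.
= (1.56×1.570^1.5) / (0.837×1.570) = 3.069/1.314 = 2.34.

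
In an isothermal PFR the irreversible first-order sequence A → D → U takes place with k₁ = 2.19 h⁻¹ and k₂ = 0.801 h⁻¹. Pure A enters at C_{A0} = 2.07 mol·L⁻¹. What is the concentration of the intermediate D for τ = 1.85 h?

0.685 mol·L⁻¹

Solving the coupled first-order balances gives C_D(τ) = [k₁/(k₂−k₁)]·C_{A0}·(e^(−k₁τ) − e^(−k₂τ)).
e^(−k₁τ) = e^(−2.19×1.85) = e^(−4.051) = 0.01740; e^(−k₂τ) = e^(−1.482) = 0.2272.
C_D = 2.19×2.07/(0.801−2.19) × (0.01740−0.2272) = (-3.264)×(-0.2098) = 0.6848 mol·L⁻¹.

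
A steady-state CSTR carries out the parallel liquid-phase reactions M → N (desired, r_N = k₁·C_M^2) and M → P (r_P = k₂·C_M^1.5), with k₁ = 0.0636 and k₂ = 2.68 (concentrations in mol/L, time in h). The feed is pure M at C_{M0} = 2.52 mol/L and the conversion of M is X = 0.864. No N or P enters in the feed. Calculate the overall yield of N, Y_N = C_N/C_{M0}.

Exit C_M = C_{M0}(1−X) = 2.52×0.136 = 0.3427 mol/L.
Rates in a CSTR are evaluated at the outlet concentration: r_N = 0.0636×0.3427^2 = 0.007470, r_P = 2.68×0.3427^1.5 = 0.5377.
Fraction of consumed M going to N: r_N/(r_N+r_P) = 0.01370.
C_N = 0.01370·C_{M0}·X = 0.01370×2.52×0.864 = 0.0298 mol/L; Y_N = C_N/C_{M0} = 0.0118.

0.0118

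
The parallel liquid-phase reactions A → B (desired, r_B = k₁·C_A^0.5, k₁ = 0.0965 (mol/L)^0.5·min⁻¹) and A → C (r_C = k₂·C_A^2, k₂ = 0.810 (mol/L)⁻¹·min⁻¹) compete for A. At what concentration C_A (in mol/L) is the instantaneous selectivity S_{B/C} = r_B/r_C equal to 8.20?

0.0595 mol/L

S_{B/C} = (k₁/k₂)·C_A^-1.5 ⇒ C_A = (S·k₂/k₁)^(1/(-1.5)).
= (8.20×0.810/0.0965)^(-0.6667) = (68.83)^(-0.6667) = 0.0595 mol/L.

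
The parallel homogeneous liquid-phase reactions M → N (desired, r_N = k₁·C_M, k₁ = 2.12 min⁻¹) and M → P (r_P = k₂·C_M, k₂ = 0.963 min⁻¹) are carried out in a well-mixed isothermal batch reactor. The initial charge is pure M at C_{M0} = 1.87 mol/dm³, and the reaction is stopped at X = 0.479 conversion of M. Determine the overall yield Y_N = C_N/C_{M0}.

C_M = C_{M0}(1−X) = 0.9743 mol/dm³.
Both paths are first order in M, so the instantaneous fraction to N is constant: dC_N/d(−C_M) = k₁/(k₁+k₂) = 0.6876.
C_N = 0.6876·(C_{M0}−C_M) = 0.6876×0.8957 = 0.616 mol/dm³.
Y_N = C_N/C_{M0} = 0.6159/1.87 = 0.329.

0.329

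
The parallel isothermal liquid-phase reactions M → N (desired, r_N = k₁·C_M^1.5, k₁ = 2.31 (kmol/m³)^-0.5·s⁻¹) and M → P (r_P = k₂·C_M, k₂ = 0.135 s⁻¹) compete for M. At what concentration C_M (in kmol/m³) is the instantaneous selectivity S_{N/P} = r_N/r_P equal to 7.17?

0.176 kmol/m³

S_{N/P} = (k₁/k₂)·C_M^0.5 ⇒ C_M = (S·k₂/k₁)^(2).
= (7.17×0.135/2.31)^(2) = (0.4190)^(2) = 0.176 kmol/m³.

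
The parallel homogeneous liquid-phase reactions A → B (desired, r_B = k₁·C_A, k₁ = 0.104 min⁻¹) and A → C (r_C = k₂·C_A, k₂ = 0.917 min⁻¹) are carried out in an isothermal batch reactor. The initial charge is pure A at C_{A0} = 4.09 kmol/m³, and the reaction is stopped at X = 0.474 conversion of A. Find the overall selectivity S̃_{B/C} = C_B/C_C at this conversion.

C_A = C_{A0}(1−X) = 2.151 kmol/m³.
Both paths are first order in A, so the instantaneous fraction to B is constant: dC_B/d(−C_A) = k₁/(k₁+k₂) = 0.1019.
C_B = 0.1019·(C_{A0}−C_A) = 0.1019×1.939 = 0.197 kmol/m³.
C_C = (C_{A0}−C_A)−C_B = 1.741 kmol/m³; S̃_{B/C} = 0.1975/1.741 = 0.113.

0.113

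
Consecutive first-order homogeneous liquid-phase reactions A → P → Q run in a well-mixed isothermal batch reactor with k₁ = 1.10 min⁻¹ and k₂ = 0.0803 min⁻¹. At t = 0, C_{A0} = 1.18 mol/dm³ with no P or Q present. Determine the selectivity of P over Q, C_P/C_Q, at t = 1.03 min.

20.0

Solving the coupled first-order balances gives C_P(t) = [k₁/(k₂−k₁)]·C_{A0}·(e^(−k₁t) − e^(−k₂t)).
e^(−k₁t) = e^(−1.10×1.03) = e^(−1.133) = 0.3221; e^(−k₂t) = e^(−0.08271) = 0.9206.
C_P = 1.10×1.18/(0.0803−1.10) × (0.3221−0.9206) = (-1.273)×(-0.5986) = 0.7619 mol/dm³.
C_A = C_{A0}e^(−k₁t) = 0.3800 mol/dm³, so C_Q = C_{A0}−C_A−C_P = 0.03805 mol/dm³; C_P/C_Q = 20.0.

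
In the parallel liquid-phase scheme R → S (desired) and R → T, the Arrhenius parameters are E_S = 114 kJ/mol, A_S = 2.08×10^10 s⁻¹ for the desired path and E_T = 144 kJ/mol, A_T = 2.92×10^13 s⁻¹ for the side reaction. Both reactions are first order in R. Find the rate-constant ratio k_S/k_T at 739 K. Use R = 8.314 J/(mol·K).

k_S/k_T = (A_S/A_T)·exp[−(E_S−E_T)/(RT)] = (A_S/A_T)·exp[(E_T−E_S)/(RT)].
(E_T−E_S)/(RT) = (144−114)×10³/(8.314×739) = 30000/6144 = 4.883.
k_S/k_T = (2.08×10^10/2.92×10^13)·exp(4.883) = 7.123×10^-4 × 132.0 = 0.0940.

0.0940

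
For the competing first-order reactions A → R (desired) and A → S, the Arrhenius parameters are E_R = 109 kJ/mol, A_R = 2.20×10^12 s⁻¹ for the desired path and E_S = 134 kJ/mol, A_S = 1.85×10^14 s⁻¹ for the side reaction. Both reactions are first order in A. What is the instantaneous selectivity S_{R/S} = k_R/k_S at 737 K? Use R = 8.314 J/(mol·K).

Since both paths have the same order in A, the concentration cancels and S_{R/S} = k_R/k_S = (A_R/A_S)·exp[(E_S−E_R)/(RT)].
(E_S−E_R)/(RT) = (134−109)×10³/(8.314×737) = 25000/6127 = 4.080.
k_R/k_S = (2.20×10^12/1.85×10^14)·exp(4.080) = 0.01189 × 59.15 = 0.703.
Since E_R < E_S, lowering the temperature improves selectivity toward R.

0.703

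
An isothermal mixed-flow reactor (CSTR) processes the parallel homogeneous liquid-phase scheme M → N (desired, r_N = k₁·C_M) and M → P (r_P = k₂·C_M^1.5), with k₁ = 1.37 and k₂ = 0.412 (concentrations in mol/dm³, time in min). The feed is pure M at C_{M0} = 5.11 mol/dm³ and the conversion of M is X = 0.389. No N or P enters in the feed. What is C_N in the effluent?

1.30 mol/dm³

Exit C_M = C_{M0}(1−X) = 5.11×0.611 = 3.122 mol/dm³.
In a CSTR the entire volume is at exit conditions, so r_N = 1.37×3.122 = 4.277 and r_P = 0.412×3.122^1.5 = 2.273.
Fraction of consumed M going to N: r_N/(r_N+r_P) = 0.6530.
C_N = 0.6530·C_{M0}·X = 0.6530×5.11×0.389 = 1.30 mol/dm³.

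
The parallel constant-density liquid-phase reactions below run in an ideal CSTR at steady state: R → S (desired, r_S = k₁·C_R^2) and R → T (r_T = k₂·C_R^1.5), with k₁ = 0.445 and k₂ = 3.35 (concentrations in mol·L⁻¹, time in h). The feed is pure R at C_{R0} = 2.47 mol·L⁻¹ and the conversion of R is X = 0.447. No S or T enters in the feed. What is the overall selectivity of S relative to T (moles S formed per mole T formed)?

0.155

Exit C_R = C_{R0}(1−X) = 2.47×0.553 = 1.366 mol·L⁻¹.
Rates in a CSTR are evaluated at the outlet concentration: r_S = 0.445×1.366^2 = 0.8302, r_T = 3.35×1.366^1.5 = 5.348.
Overall selectivity = C_S/C_T = r_Sτ/(r_Tτ) = r_S/r_T = 0.155.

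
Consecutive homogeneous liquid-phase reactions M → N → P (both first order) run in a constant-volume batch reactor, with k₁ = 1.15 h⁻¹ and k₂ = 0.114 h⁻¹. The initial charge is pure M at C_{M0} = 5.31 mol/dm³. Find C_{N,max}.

4.12 mol/dm³

At the optimum, C_{N,max}/C_{M0} = (k₁/k₂)^[k₂/(k₂−k₁)].
= (1.15/0.114)^(0.114/(0.114−1.15)) = (10.09)^(-0.1100) = 0.7754.
C_{N,max} = 0.7754×5.31 = 4.12 mol/dm³.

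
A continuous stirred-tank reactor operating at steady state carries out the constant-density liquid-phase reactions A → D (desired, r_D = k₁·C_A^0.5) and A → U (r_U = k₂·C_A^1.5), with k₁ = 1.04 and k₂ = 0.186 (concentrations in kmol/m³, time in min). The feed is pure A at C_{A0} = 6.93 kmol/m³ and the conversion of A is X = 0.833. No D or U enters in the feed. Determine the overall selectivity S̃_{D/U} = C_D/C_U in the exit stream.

Exit C_A = C_{A0}(1−X) = 6.93×0.167 = 1.157 kmol/m³.
A CSTR operates uniformly at the exit composition, giving r_D = 1.119 and r_U = 0.2316 (each k·C_A^n at C_A = 1.157).
Overall selectivity = C_D/C_U = r_Dτ/(r_Uτ) = r_D/r_U = 4.83.

4.83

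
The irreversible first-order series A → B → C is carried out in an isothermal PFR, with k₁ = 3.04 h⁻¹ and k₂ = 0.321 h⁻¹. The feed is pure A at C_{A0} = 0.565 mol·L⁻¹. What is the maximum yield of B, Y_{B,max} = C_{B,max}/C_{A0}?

0.767

Evaluating C_B at τ_opt = ln(k₂/k₁)/(k₂−k₁) gives C_{B,max}/C_{A0} = (k₁/k₂)^[k₂/(k₂−k₁)].
= (3.04/0.321)^(0.321/(0.321−3.04)) = (9.470)^(-0.1181) = 0.7669.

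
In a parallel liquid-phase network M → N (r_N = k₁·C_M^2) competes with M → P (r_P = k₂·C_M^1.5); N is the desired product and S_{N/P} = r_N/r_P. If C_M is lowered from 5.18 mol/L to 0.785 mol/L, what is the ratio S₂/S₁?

0.389

S_{N/P} = (k₁/k₂)·C_M^0.5, so S₂/S₁ = (C_{M,2}/C_{M,1})^0.5.
= (0.785/5.18)^0.5 = (0.1515)^0.5 = 0.389.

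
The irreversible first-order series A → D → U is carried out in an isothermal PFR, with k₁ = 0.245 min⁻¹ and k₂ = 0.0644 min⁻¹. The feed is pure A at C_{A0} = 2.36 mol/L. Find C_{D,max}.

1.47 mol/L

For a first-order series the maximum intermediate yield is C_{D,max}/C_{A0} = (k₁/k₂)^[k₂/(k₂−k₁)].
= (0.245/0.0644)^(0.0644/(0.0644−0.245)) = (3.804)^(-0.3566) = 0.6210.
C_{D,max} = 0.6210×2.36 = 1.47 mol/L.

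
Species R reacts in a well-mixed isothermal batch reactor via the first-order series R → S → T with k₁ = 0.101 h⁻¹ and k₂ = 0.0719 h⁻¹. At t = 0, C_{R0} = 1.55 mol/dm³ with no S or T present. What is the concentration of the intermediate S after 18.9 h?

For first-order series with pure R initially, C_S(t) = k₁C_{R0}/(k₂−k₁)·(e^(−k₁t) − e^(−k₂t)).
e^(−k₁t) = e^(−0.101×18.9) = e^(−1.909) = 0.1482; e^(−k₂t) = e^(−1.359) = 0.2569.
C_S = 0.101×1.55/(0.0719−0.101) × (0.1482−0.2569) = (-5.380)×(-0.1087) = 0.5848 mol/dm³.

0.585 mol/dm³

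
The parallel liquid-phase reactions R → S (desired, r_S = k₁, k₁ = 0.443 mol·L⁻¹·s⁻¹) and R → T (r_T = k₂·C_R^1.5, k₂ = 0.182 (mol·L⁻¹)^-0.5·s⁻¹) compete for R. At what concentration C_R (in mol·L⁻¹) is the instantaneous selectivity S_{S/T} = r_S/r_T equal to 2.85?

S_{S/T} = (k₁/k₂)·C_R^-1.5 ⇒ C_R = (S·k₂/k₁)^(1/(-1.5)).
= (2.85×0.182/0.443)^(-0.6667) = (1.171)^(-0.6667) = 0.900 mol·L⁻¹.

0.900 mol·L⁻¹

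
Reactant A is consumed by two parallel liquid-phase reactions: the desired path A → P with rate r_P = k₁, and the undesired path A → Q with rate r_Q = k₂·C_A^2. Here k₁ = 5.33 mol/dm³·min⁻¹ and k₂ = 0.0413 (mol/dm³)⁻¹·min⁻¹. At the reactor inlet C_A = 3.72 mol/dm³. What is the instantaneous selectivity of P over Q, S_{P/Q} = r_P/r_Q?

9.33

S_{P/Q} = r_P/r_Q = (k₁)/(k₂·C_A^2) = (k₁/k₂)·C_A^-2.
= (5.33) / (0.0413×3.720^2) = 5.330/0.5715 = 9.33.
The undesired path is higher order in A, so low C_A (CSTR or dilute feed) favours P.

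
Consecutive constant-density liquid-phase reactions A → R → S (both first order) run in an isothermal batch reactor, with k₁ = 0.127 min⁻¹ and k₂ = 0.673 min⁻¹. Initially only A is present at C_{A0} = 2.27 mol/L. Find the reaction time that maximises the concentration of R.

3.05 min

For first-order series the maximum of C_R occurs at t_opt = ln(k₂/k₁)/(k₂−k₁).
= ln(0.673/0.127)/(0.673−0.127) = ln(5.299)/0.5460 = 1.668/0.5460 = 3.05 min.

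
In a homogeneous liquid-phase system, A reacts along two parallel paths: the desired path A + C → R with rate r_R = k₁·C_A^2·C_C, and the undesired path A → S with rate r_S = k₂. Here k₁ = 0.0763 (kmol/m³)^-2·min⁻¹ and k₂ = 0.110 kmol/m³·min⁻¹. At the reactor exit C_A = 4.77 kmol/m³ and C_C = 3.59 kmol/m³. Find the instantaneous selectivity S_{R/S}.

56.7

S_{R/S} = r_R/r_S = (k₁·C_A^2·C_C)/(k₂) = (k₁/k₂)·C_A^2·C_C.
= (0.0763×4.770^2×3.590) / (0.110) = 6.232/0.1100 = 56.7.
Since the desired path is higher order in A, keeping C_A high (PFR or concentrated feed) favours R.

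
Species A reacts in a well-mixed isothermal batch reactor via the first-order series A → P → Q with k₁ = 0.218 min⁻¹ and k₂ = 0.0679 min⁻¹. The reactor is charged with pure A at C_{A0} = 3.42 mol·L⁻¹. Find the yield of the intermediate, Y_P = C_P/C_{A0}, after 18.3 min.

0.392

Solving the coupled first-order balances gives C_P(t) = [k₁/(k₂−k₁)]·C_{A0}·(e^(−k₁t) − e^(−k₂t)).
e^(−k₁t) = e^(−0.218×18.3) = e^(−3.989) = 0.01851; e^(−k₂t) = e^(−1.243) = 0.2886.
C_P = 0.218×3.42/(0.0679−0.218) × (0.01851−0.2886) = (-4.967)×(-0.2701) = 1.342 mol·L⁻¹.
Y_P = C_P/C_{A0} = 1.342/3.42 = 0.392.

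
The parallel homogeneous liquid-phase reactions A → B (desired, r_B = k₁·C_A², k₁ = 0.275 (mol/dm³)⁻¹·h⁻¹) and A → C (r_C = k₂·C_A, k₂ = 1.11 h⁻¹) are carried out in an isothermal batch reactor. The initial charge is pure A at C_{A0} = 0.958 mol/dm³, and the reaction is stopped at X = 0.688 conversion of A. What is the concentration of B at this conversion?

C_A = C_{A0}(1−X) = 0.2989 mol/dm³.
Along a PFR/batch, dC_C/dC_A = −r_C/(r_B+r_C) = −k₂/(k₂+k₁·C_A).
Integrating from C_{A0} to C_A: C_C = (1.11/0.275)·ln[(1.11+0.275·0.958)/(1.11+0.275·0.299)] = 4.036·ln(1.373/1.192) = 0.5713 mol/dm³.
Then C_B = (C_{A0}−C_A) − C_C = 0.6591 − 0.5713 = 0.08784 mol/dm³.

0.0878 mol/dm³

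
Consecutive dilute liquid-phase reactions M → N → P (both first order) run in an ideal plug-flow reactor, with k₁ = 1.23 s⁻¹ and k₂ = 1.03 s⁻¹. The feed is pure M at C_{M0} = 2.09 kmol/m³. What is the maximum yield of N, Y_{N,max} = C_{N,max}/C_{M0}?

For a first-order series the maximum intermediate yield is C_{N,max}/C_{M0} = (k₁/k₂)^[k₂/(k₂−k₁)].
= (1.23/1.03)^(1.03/(1.03−1.23)) = (1.194)^(-5.150) = 0.4010.

0.401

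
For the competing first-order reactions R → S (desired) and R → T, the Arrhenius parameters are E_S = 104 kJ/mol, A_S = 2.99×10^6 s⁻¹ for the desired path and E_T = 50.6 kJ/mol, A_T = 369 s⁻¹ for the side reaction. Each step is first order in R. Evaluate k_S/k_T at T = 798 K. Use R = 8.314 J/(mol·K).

2.59

k_S/k_T = (A_S/A_T)·exp[−(E_S−E_T)/(RT)] = (A_S/A_T)·exp[(E_T−E_S)/(RT)].
(E_T−E_S)/(RT) = (50.6−104)×10³/(8.314×798) = -53400/6635 = -8.049.
k_S/k_T = (2.99×10^6/369)·exp(-8.049) = 8103 × 3.195×10^-4 = 2.59.
Since E_S > E_T, raising the temperature improves selectivity toward S.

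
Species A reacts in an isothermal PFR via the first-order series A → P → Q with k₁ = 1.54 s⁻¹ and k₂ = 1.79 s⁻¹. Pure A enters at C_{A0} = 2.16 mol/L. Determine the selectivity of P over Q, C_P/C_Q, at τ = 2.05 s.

For first-order series with pure A initially, C_P(τ) = k₁C_{A0}/(k₂−k₁)·(e^(−k₁τ) − e^(−k₂τ)).
e^(−k₁τ) = e^(−1.54×2.05) = e^(−3.157) = 0.04255; e^(−k₂τ) = e^(−3.669) = 0.02549.
C_P = 1.54×2.16/(1.79−1.54) × (0.04255−0.02549) = 13.31×0.01706 = 0.2270 mol/L.
C_A = C_{A0}e^(−k₁τ) = 0.09191 mol/L, so C_Q = C_{A0}−C_A−C_P = 1.841 mol/L; C_P/C_Q = 0.123.

0.123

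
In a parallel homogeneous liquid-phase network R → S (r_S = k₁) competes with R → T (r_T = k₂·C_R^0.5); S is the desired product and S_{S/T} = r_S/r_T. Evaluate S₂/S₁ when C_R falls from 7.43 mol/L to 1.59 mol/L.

2.16

S_{S/T} = (k₁/k₂)·C_R^-0.5, so S₂/S₁ = (C_{R,2}/C_{R,1})^-0.5.
= (1.59/7.43)^(-0.5) = (0.2140)^(-0.5) = 2.16.
Selectivity toward S rises as C_R falls — low-concentration operation is favoured.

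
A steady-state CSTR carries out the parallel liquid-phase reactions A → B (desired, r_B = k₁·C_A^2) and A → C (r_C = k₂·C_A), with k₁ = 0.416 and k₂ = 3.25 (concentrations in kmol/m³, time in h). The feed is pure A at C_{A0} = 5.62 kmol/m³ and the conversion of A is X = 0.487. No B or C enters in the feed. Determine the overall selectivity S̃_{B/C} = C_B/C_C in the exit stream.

0.369

Exit C_A = C_{A0}(1−X) = 5.62×0.513 = 2.883 kmol/m³.
In a CSTR the entire volume is at exit conditions, so r_B = 0.416×2.883^2 = 3.458 and r_C = 3.25×2.883 = 9.370.
Overall selectivity = C_B/C_C = r_Bτ/(r_Cτ) = r_B/r_C = 0.369.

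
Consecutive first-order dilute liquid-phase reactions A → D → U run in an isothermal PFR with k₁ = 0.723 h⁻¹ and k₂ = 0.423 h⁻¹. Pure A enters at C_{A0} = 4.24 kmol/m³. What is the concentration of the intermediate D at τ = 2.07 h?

Solving the coupled first-order balances gives C_D(τ) = [k₁/(k₂−k₁)]·C_{A0}·(e^(−k₁τ) − e^(−k₂τ)).
e^(−k₁τ) = e^(−0.723×2.07) = e^(−1.497) = 0.2239; e^(−k₂τ) = e^(−0.8756) = 0.4166.
C_D = 0.723×4.24/(0.423−0.723) × (0.2239−0.4166) = (-10.22)×(-0.1927) = 1.969 kmol/m³.

1.97 kmol/m³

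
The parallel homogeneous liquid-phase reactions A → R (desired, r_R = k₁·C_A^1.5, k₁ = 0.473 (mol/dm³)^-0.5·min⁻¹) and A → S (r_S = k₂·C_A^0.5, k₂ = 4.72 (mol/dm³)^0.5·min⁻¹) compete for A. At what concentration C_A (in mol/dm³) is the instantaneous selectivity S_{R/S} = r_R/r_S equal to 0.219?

2.19 mol/dm³

S_{R/S} = (k₁/k₂)·C_A ⇒ C_A = S·k₂/k₁.
= 0.219×4.72/0.473 = 2.19 mol/dm³.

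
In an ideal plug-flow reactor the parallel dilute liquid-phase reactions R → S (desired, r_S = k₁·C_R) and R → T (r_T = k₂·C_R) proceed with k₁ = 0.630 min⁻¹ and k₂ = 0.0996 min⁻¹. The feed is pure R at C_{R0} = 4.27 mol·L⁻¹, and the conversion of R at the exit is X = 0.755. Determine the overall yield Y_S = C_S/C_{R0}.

0.652

C_R = C_{R0}(1−X) = 1.046 mol·L⁻¹.
Both paths are first order in R, so the instantaneous fraction to S is constant: dC_S/d(−C_R) = k₁/(k₁+k₂) = 0.8635.
C_S = 0.8635·(C_{R0}−C_R) = 0.8635×3.224 = 2.78 mol·L⁻¹.
Y_S = C_S/C_{R0} = 2.784/4.27 = 0.652.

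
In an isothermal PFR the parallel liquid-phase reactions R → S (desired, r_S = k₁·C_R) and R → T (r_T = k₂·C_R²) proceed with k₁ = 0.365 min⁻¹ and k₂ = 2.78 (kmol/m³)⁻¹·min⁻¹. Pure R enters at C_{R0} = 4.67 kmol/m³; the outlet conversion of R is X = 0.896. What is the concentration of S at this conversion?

C_R = C_{R0}(1−X) = 0.4857 kmol/m³.
Along a PFR/batch, dC_S/dC_R = −r_S/(r_S+r_T) = −k₁/(k₁+k₂·C_R).
Integrating from C_{R0} to C_R: C_S = (0.365/2.78)·ln[(0.365+2.78·4.67)/(0.365+2.78·0.486)] = 0.1313·ln(13.35/1.715) = 0.2694 kmol/m³.

0.269 kmol/m³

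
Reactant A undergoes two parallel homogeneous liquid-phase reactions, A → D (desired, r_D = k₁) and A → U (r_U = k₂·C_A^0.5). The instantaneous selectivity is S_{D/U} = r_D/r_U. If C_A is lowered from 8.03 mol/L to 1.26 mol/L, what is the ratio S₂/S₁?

2.52

S_{D/U} = (k₁/k₂)·C_A^-0.5, so S₂/S₁ = (C_{A,2}/C_{A,1})^-0.5.
= (1.26/8.03)^(-0.5) = (0.1569)^(-0.5) = 2.52.
Selectivity toward D rises as C_A falls — low-concentration operation is favoured.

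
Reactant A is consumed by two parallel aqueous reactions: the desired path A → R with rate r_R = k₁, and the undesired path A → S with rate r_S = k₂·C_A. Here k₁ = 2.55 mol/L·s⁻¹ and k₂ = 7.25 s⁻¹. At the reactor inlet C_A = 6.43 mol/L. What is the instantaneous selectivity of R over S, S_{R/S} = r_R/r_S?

S_{R/S} = r_R/r_S = (k₁)/(k₂·C_A) = (k₁/k₂)·C_A⁻¹.
= (2.55) / (7.25×6.430) = 2.550/46.62 = 0.0547.

0.0547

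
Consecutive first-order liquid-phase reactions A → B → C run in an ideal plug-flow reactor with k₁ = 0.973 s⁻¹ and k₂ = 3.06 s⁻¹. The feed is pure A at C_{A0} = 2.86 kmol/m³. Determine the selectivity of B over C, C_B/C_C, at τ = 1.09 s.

0.285

Solving the coupled first-order balances gives C_B(τ) = [k₁/(k₂−k₁)]·C_{A0}·(e^(−k₁τ) − e^(−k₂τ)).
e^(−k₁τ) = e^(−0.973×1.09) = e^(−1.061) = 0.3463; e^(−k₂τ) = e^(−3.335) = 0.03560.
C_B = 0.973×2.86/(3.06−0.973) × (0.3463−0.03560) = 1.333×0.3107 = 0.4142 kmol/m³.
C_A = C_{A0}e^(−k₁τ) = 0.9903 kmol/m³, so C_C = C_{A0}−C_A−C_B = 1.455 kmol/m³; C_B/C_C = 0.285.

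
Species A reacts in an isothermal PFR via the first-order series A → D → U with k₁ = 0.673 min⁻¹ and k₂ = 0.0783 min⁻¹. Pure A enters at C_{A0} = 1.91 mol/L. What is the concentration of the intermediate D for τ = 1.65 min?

Solving the coupled first-order balances gives C_D(τ) = [k₁/(k₂−k₁)]·C_{A0}·(e^(−k₁τ) − e^(−k₂τ)).
e^(−k₁τ) = e^(−0.673×1.65) = e^(−1.110) = 0.3294; e^(−k₂τ) = e^(−0.1292) = 0.8788.
C_D = 0.673×1.91/(0.0783−0.673) × (0.3294−0.8788) = (-2.161)×(-0.5494) = 1.187 mol/L.

1.19 mol/L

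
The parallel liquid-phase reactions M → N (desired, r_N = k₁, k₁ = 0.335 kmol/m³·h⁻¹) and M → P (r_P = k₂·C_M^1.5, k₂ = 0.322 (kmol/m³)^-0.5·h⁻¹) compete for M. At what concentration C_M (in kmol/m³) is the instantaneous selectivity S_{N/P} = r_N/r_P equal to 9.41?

0.230 kmol/m³

S_{N/P} = (k₁/k₂)·C_M^-1.5 ⇒ C_M = (S·k₂/k₁)^(1/(-1.5)).
= (9.41×0.322/0.335)^(-0.6667) = (9.045)^(-0.6667) = 0.230 kmol/m³.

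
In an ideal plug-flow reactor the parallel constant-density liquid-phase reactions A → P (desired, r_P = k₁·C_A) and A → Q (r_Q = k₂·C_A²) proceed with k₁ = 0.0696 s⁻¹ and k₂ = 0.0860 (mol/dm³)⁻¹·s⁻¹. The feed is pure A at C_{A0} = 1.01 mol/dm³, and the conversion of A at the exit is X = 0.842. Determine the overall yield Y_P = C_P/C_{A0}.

0.505

C_A = C_{A0}(1−X) = 0.1596 mol/dm³.
Along a PFR/batch, dC_P/dC_A = −r_P/(r_P+r_Q) = −k₁/(k₁+k₂·C_A).
Integrating from C_{A0} to C_A: C_P = (0.0696/0.0860)·ln[(0.0696+0.0860·1.01)/(0.0696+0.0860·0.160)] = 0.8093·ln(0.1565/0.08332) = 0.5099 mol/dm³.
Y_P = C_P/C_{A0} = 0.5099/1.01 = 0.505.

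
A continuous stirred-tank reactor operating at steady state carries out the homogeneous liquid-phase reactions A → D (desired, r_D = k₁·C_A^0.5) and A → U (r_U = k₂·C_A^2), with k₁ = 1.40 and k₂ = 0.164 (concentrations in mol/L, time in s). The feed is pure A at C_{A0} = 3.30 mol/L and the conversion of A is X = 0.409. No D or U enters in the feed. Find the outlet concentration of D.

1.02 mol/L

Exit C_A = C_{A0}(1−X) = 3.30×0.591 = 1.950 mol/L.
In a CSTR the entire volume is at exit conditions, so r_D = 1.40×1.950^0.5 = 1.955 and r_U = 0.164×1.950^2 = 0.6238.
Fraction of consumed A going to D: r_D/(r_D+r_U) = 0.7581.
C_D = 0.7581·C_{A0}·X = 0.7581×3.30×0.409 = 1.02 mol/L.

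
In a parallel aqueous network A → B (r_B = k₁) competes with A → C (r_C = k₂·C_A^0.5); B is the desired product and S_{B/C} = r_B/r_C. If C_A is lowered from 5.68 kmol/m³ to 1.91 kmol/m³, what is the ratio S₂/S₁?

S_{B/C} = (k₁/k₂)·C_A^-0.5, so S₂/S₁ = (C_{A,2}/C_{A,1})^-0.5.
= (1.91/5.68)^(-0.5) = (0.3363)^(-0.5) = 1.72.
Selectivity toward B rises as C_A falls — low-concentration operation is favoured.

1.72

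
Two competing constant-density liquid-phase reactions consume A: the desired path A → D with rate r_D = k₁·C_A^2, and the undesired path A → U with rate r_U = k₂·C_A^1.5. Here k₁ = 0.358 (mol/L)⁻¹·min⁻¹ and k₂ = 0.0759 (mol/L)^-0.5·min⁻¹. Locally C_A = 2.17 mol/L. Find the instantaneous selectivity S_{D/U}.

6.95

S_{D/U} = r_D/r_U = (k₁·C_A^2)/(k₂·C_A^1.5) = (k₁/k₂)·C_A^0.5.
= (0.358×2.170^2) / (0.0759×2.170^1.5) = 1.686/0.2426 = 6.95.
Since the desired path is higher order in A, keeping C_A high (PFR or concentrated feed) favours D.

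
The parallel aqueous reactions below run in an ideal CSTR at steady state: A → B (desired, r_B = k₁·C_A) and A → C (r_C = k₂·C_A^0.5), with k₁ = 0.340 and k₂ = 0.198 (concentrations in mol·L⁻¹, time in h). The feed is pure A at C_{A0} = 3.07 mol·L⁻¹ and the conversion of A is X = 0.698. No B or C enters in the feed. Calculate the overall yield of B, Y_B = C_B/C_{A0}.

0.435

Exit C_A = C_{A0}(1−X) = 3.07×0.302 = 0.9271 mol·L⁻¹.
In a CSTR the entire volume is at exit conditions, so r_B = 0.340×0.9271 = 0.3152 and r_C = 0.198×0.9271^0.5 = 0.1907.
Fraction of consumed A going to B: r_B/(r_B+r_C) = 0.6231.
C_B = 0.6231·C_{A0}·X = 0.6231×3.07×0.698 = 1.34 mol·L⁻¹; Y_B = C_B/C_{A0} = 0.435.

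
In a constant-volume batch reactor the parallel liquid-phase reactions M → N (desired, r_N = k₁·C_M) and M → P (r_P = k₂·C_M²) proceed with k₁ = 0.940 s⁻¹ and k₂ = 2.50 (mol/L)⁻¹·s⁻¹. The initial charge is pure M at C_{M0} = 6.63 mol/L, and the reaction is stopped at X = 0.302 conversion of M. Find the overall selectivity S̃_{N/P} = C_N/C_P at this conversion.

C_M = C_{M0}(1−X) = 4.628 mol/L.
Along a PFR/batch, dC_N/dC_M = −r_N/(r_N+r_P) = −k₁/(k₁+k₂·C_M).
Integrating from C_{M0} to C_M: C_N = (0.940/2.50)·ln[(0.940+2.50·6.63)/(0.940+2.50·4.63)] = 0.3760·ln(17.52/12.51) = 0.1266 mol/L.
C_P = (C_{M0}−C_M)−C_N = 1.876 mol/L; S̃_{N/P} = 0.1266/1.876 = 0.0675.

0.0675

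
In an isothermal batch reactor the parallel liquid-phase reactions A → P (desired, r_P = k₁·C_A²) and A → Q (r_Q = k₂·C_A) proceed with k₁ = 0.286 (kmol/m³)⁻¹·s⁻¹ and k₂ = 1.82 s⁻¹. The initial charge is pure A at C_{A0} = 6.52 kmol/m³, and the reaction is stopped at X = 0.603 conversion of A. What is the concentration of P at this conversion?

1.61 kmol/m³

C_A = C_{A0}(1−X) = 2.588 kmol/m³.
Along a PFR/batch, dC_Q/dC_A = −r_Q/(r_P+r_Q) = −k₂/(k₂+k₁·C_A).
Integrating from C_{A0} to C_A: C_Q = (1.82/0.286)·ln[(1.82+0.286·6.52)/(1.82+0.286·2.59)] = 6.364·ln(3.685/2.560) = 2.317 kmol/m³.
Then C_P = (C_{A0}−C_A) − C_Q = 3.932 − 2.317 = 1.615 kmol/m³.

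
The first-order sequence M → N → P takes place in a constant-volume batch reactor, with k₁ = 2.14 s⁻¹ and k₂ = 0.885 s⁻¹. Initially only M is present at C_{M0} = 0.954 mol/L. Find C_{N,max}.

0.512 mol/L

At the optimum, C_{N,max}/C_{M0} = (k₁/k₂)^[k₂/(k₂−k₁)].
= (2.14/0.885)^(0.885/(0.885−2.14)) = (2.418)^(-0.7052) = 0.5365.
C_{N,max} = 0.5365×0.954 = 0.512 mol/L.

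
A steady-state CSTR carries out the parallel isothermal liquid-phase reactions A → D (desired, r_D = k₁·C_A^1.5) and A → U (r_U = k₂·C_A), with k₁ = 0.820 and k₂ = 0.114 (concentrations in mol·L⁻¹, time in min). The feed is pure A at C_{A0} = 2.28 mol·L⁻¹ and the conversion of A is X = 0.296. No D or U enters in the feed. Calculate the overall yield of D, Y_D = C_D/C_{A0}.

Exit C_A = C_{A0}(1−X) = 2.28×0.704 = 1.605 mol·L⁻¹.
A CSTR operates uniformly at the exit composition, giving r_D = 1.668 and r_U = 0.1830 (each k·C_A^n at C_A = 1.605).
Fraction of consumed A going to D: r_D/(r_D+r_U) = 0.9011.
C_D = 0.9011·C_{A0}·X = 0.9011×2.28×0.296 = 0.608 mol·L⁻¹; Y_D = C_D/C_{A0} = 0.267.

0.267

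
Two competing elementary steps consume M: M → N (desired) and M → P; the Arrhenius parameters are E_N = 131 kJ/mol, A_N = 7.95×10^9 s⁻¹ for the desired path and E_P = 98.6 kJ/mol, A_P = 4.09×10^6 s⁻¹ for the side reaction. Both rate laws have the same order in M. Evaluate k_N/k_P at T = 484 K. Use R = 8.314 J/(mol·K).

k_N/k_P = (A_N/A_P)·exp[−(E_N−E_P)/(RT)] = (A_N/A_P)·exp[(E_P−E_N)/(RT)].
(E_P−E_N)/(RT) = (98.6−131)×10³/(8.314×484) = -32400/4024 = -8.052.
k_N/k_P = (7.95×10^9/4.09×10^6)·exp(-8.052) = 1944 × 3.185×10^-4 = 0.619.
Since E_N > E_P, raising the temperature improves selectivity toward N.

0.619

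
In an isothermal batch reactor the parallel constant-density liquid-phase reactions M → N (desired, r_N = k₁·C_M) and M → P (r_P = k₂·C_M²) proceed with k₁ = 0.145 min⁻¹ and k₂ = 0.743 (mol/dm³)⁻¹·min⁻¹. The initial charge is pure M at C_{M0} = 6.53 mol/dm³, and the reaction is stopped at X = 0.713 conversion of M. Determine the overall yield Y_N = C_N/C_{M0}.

C_M = C_{M0}(1−X) = 1.874 mol/dm³.
Along a PFR/batch, dC_N/dC_M = −r_N/(r_N+r_P) = −k₁/(k₁+k₂·C_M).
Integrating from C_{M0} to C_M: C_N = (0.145/0.743)·ln[(0.145+0.743·6.53)/(0.145+0.743·1.87)] = 0.1952·ln(4.997/1.537) = 0.2300 mol/dm³.
Y_N = C_N/C_{M0} = 0.2300/6.53 = 0.0352.

0.0352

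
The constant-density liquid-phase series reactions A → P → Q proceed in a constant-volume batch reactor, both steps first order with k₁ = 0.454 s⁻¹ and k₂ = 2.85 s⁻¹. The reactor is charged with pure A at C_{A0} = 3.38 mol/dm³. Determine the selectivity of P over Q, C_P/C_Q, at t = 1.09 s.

0.378

Solving the coupled first-order balances gives C_P(t) = [k₁/(k₂−k₁)]·C_{A0}·(e^(−k₁t) − e^(−k₂t)).
e^(−k₁t) = e^(−0.454×1.09) = e^(−0.4949) = 0.6097; e^(−k₂t) = e^(−3.107) = 0.04476.
C_P = 0.454×3.38/(2.85−0.454) × (0.6097−0.04476) = 0.6405×0.5649 = 0.3618 mol/dm³.
C_A = C_{A0}e^(−k₁t) = 2.061 mol/dm³, so C_Q = C_{A0}−C_A−C_P = 0.9576 mol/dm³; C_P/C_Q = 0.378.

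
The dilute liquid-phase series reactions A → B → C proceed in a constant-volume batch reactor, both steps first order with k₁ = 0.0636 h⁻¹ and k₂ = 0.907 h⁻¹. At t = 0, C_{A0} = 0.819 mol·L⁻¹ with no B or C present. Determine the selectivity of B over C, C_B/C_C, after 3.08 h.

0.476

For first-order series with pure A initially, C_B(t) = k₁C_{A0}/(k₂−k₁)·(e^(−k₁t) − e^(−k₂t)).
e^(−k₁t) = e^(−0.0636×3.08) = e^(−0.1959) = 0.8221; e^(−k₂t) = e^(−2.794) = 0.06120.
C_B = 0.0636×0.819/(0.907−0.0636) × (0.8221−0.06120) = 0.06176×0.7609 = 0.04699 mol·L⁻¹.
C_A = C_{A0}e^(−k₁t) = 0.6733 mol·L⁻¹, so C_C = C_{A0}−C_A−C_B = 0.09870 mol·L⁻¹; C_B/C_C = 0.476.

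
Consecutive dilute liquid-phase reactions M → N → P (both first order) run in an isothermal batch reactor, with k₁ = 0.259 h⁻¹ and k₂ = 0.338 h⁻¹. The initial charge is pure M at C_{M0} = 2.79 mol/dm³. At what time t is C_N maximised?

The intermediate peaks when r₁ = r₂, i.e. k₁e^(−k₁t) = k₂e^(−k₂t), giving t_opt = ln(k₂/k₁)/(k₂−k₁).
= ln(0.338/0.259)/(0.338−0.259) = ln(1.305)/0.07900 = 0.2662/0.07900 = 3.37 h.

3.37 h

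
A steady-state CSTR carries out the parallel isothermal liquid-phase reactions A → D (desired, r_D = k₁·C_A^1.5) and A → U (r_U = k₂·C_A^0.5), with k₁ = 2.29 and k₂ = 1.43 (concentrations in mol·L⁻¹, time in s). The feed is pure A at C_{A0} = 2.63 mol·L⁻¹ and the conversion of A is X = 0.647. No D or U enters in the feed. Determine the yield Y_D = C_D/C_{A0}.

Exit C_A = C_{A0}(1−X) = 2.63×0.353 = 0.9284 mol·L⁻¹.
A CSTR operates uniformly at the exit composition, giving r_D = 2.048 and r_U = 1.378 (each k·C_A^n at C_A = 0.9284).
Fraction of consumed A going to D: r_D/(r_D+r_U) = 0.5979.
C_D = 0.5979·C_{A0}·X = 0.5979×2.63×0.647 = 1.02 mol·L⁻¹; Y_D = C_D/C_{A0} = 0.387.

0.387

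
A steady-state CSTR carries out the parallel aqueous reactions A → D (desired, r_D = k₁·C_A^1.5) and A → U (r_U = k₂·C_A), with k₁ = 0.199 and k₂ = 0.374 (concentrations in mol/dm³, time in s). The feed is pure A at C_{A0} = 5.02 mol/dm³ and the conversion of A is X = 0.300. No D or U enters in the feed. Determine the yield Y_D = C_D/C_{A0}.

0.150

Exit C_A = C_{A0}(1−X) = 5.02×0.700 = 3.514 mol/dm³.
In a CSTR the entire volume is at exit conditions, so r_D = 0.199×3.514^1.5 = 1.311 and r_U = 0.374×3.514 = 1.314.
Fraction of consumed A going to D: r_D/(r_D+r_U) = 0.4994.
C_D = 0.4994·C_{A0}·X = 0.4994×5.02×0.300 = 0.752 mol/dm³; Y_D = C_D/C_{A0} = 0.150.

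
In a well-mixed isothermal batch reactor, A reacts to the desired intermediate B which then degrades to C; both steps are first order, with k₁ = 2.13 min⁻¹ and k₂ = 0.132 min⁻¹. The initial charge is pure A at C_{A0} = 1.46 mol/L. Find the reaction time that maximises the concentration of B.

1.39 min

The intermediate peaks when r₁ = r₂, i.e. k₁e^(−k₁t) = k₂e^(−k₂t), giving t_opt = ln(k₂/k₁)/(k₂−k₁).
= ln(0.132/2.13)/(0.132−2.13) = ln(0.06197)/-1.998 = -2.781/-1.998 = 1.39 min.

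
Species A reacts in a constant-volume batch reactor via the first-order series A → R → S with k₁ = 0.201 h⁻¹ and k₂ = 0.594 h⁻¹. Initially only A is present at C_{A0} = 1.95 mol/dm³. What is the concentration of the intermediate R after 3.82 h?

0.360 mol/dm³

For first-order series with pure A initially, C_R(t) = k₁C_{A0}/(k₂−k₁)·(e^(−k₁t) − e^(−k₂t)).
e^(−k₁t) = e^(−0.201×3.82) = e^(−0.7678) = 0.4640; e^(−k₂t) = e^(−2.269) = 0.1034.
C_R = 0.201×1.95/(0.594−0.201) × (0.4640−0.1034) = 0.9973×0.3606 = 0.3597 mol/dm³.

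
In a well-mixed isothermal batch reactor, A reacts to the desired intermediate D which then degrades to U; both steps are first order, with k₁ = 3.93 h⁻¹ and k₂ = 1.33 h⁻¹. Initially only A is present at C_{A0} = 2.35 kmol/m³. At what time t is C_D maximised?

0.417 h

The intermediate peaks when r₁ = r₂, i.e. k₁e^(−k₁t) = k₂e^(−k₂t), giving t_opt = ln(k₂/k₁)/(k₂−k₁).
= ln(1.33/3.93)/(1.33−3.93) = ln(0.3384)/-2.600 = -1.083/-2.600 = 0.417 h.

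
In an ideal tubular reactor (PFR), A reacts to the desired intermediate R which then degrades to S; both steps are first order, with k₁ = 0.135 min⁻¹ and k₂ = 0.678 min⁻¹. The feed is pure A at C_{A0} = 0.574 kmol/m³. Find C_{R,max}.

0.0765 kmol/m³

Evaluating C_R at τ_opt = ln(k₂/k₁)/(k₂−k₁) gives C_{R,max}/C_{A0} = (k₁/k₂)^[k₂/(k₂−k₁)].
= (0.135/0.678)^(0.678/(0.678−0.135)) = (0.1991)^(1.249) = 0.1333.
C_{R,max} = 0.1333×0.574 = 0.0765 kmol/m³.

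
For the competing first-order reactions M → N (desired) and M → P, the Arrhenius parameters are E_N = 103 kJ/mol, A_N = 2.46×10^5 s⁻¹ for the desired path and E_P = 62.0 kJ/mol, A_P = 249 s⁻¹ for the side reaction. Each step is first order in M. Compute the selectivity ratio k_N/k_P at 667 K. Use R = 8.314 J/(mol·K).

k_N/k_P = (A_N/A_P)·exp[−(E_N−E_P)/(RT)] = (A_N/A_P)·exp[(E_P−E_N)/(RT)].
(E_P−E_N)/(RT) = (62.0−103)×10³/(8.314×667) = -41000/5545 = -7.393.
k_N/k_P = (2.46×10^5/249)·exp(-7.393) = 988.0 × 6.153×10^-4 = 0.608.
Since E_N > E_P, raising the temperature improves selectivity toward N.

0.608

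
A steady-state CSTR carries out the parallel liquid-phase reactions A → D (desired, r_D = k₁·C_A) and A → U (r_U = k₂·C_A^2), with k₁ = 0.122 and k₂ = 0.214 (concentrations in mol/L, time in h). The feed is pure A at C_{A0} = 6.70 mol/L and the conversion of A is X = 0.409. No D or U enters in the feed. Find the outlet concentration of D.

Exit C_A = C_{A0}(1−X) = 6.70×0.591 = 3.960 mol/L.
Rates in a CSTR are evaluated at the outlet concentration: r_D = 0.122×3.960 = 0.4831, r_U = 0.214×3.960^2 = 3.355.
Fraction of consumed A going to D: r_D/(r_D+r_U) = 0.1259.
C_D = 0.1259·C_{A0}·X = 0.1259×6.70×0.409 = 0.345 mol/L.

0.345 mol/L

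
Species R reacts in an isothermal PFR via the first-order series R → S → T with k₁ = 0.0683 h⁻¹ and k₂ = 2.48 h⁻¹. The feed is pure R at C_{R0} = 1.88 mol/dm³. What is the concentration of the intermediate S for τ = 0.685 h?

The intermediate concentration in a first-order A→B→C sequence is C_S = k₁C_{R0}(e^(−k₁τ) − e^(−k₂τ))/(k₂−k₁).
e^(−k₁τ) = e^(−0.0683×0.685) = e^(−0.04679) = 0.9543; e^(−k₂τ) = e^(−1.699) = 0.1829.
C_S = 0.0683×1.88/(2.48−0.0683) × (0.9543−0.1829) = 0.05324×0.7714 = 0.04107 mol/dm³.

0.0411 mol/dm³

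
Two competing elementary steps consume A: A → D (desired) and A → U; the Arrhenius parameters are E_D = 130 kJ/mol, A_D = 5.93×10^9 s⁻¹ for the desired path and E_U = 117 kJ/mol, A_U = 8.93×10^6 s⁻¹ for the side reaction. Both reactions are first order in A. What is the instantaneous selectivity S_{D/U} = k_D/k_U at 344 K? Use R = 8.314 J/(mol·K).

7.05

Since both paths have the same order in A, the concentration cancels and S_{D/U} = k_D/k_U = (A_D/A_U)·exp[(E_U−E_D)/(RT)].
(E_U−E_D)/(RT) = (117−130)×10³/(8.314×344) = -13000/2860 = -4.545.
k_D/k_U = (5.93×10^9/8.93×10^6)·exp(-4.545) = 664.1 × 0.01062 = 7.05.
Since E_D > E_U, raising the temperature improves selectivity toward D.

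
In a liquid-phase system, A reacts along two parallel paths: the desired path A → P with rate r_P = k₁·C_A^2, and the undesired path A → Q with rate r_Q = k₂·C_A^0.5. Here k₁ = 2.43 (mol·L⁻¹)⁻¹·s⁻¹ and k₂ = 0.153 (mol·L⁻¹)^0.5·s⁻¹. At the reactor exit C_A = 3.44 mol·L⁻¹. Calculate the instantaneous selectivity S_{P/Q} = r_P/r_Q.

S_{P/Q} = r_P/r_Q = (k₁·C_A^2)/(k₂·C_A^0.5) = (k₁/k₂)·C_A^1.5.
= (2.43×3.440^2) / (0.153×3.440^0.5) = 28.76/0.2838 = 101.

101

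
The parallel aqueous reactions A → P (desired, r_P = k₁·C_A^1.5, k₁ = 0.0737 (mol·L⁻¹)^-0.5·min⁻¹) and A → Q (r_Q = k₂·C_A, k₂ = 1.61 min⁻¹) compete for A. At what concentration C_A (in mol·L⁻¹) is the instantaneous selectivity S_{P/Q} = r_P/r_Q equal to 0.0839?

S_{P/Q} = (k₁/k₂)·C_A^0.5 ⇒ C_A = (S·k₂/k₁)^(2).
= (0.0839×1.61/0.0737)^(2) = (1.833)^(2) = 3.36 mol·L⁻¹.

3.36 mol·L⁻¹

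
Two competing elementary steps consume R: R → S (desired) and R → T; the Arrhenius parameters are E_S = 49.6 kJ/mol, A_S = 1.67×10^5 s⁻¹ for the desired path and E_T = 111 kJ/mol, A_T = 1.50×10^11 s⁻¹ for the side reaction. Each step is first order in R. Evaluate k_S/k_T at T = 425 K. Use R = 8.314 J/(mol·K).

39.2

With equal orders, S_{S/T} = k_S/k_T = (A_S/A_T)·exp[(E_T−E_S)/(RT)].
(E_T−E_S)/(RT) = (111−49.6)×10³/(8.314×425) = 61400/3533 = 17.38.
k_S/k_T = (1.67×10^5/1.50×10^11)·exp(17.38) = 1.113×10^-6 × 3.521×10^7 = 39.2.
Since E_S < E_T, lowering the temperature improves selectivity toward S.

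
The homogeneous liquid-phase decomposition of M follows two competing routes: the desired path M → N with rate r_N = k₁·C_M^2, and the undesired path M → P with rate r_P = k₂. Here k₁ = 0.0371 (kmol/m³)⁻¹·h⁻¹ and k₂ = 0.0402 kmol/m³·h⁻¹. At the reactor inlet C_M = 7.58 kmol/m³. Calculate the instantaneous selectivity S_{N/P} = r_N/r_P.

S_{N/P} = r_N/r_P = (k₁·C_M^2)/(k₂) = (k₁/k₂)·C_M^2.
= (0.0371×7.580^2) / (0.0402) = 2.132/0.04020 = 53.0.
Since the desired path is higher order in M, keeping C_M high (PFR or concentrated feed) favours N.

53.0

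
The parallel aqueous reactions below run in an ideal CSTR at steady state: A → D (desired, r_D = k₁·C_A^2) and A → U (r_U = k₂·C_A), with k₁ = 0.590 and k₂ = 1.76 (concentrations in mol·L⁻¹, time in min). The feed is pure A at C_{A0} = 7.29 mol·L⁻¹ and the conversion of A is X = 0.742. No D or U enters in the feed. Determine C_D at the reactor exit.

2.09 mol·L⁻¹

Exit C_A = C_{A0}(1−X) = 7.29×0.258 = 1.881 mol·L⁻¹.
In a CSTR the entire volume is at exit conditions, so r_D = 0.590×1.881^2 = 2.087 and r_U = 1.76×1.881 = 3.310.
Fraction of consumed A going to D: r_D/(r_D+r_U) = 0.3867.
C_D = 0.3867·C_{A0}·X = 0.3867×7.29×0.742 = 2.09 mol·L⁻¹.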